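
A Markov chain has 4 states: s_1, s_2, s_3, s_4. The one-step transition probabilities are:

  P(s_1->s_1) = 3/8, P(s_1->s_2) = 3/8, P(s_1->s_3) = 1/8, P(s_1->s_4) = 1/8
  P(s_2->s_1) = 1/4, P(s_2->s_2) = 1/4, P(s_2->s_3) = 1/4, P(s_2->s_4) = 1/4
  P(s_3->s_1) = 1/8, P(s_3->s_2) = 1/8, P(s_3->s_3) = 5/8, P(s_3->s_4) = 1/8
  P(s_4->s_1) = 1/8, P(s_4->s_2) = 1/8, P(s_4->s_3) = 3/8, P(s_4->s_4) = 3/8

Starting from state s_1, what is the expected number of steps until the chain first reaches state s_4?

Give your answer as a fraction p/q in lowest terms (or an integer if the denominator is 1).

Let h_i = expected steps to first reach s_4 from state i.
Boundary: h_s_4 = 0.
First-step equations for the other states:
  h_s_1 = 1 + 3/8*h_s_1 + 3/8*h_s_2 + 1/8*h_s_3 + 1/8*h_s_4
  h_s_2 = 1 + 1/4*h_s_1 + 1/4*h_s_2 + 1/4*h_s_3 + 1/4*h_s_4
  h_s_3 = 1 + 1/8*h_s_1 + 1/8*h_s_2 + 5/8*h_s_3 + 1/8*h_s_4

Substituting h_s_4 = 0 and rearranging gives the linear system (I - Q) h = 1:
  [5/8, -3/8, -1/8] . (h_s_1, h_s_2, h_s_3) = 1
  [-1/4, 3/4, -1/4] . (h_s_1, h_s_2, h_s_3) = 1
  [-1/8, -1/8, 3/8] . (h_s_1, h_s_2, h_s_3) = 1

Solving yields:
  h_s_1 = 19/3
  h_s_2 = 17/3
  h_s_3 = 20/3

Starting state is s_1, so the expected hitting time is h_s_1 = 19/3.

Answer: 19/3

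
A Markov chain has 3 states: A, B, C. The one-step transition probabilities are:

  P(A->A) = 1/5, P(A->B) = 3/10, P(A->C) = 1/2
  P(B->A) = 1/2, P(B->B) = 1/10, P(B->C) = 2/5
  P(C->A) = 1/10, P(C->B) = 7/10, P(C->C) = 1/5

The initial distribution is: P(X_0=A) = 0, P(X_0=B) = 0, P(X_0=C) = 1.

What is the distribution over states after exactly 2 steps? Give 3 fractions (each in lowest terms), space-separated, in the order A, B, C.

Propagating the distribution step by step (d_{t+1} = d_t * P):
d_0 = (A=0, B=0, C=1)
  d_1[A] = 0*1/5 + 0*1/2 + 1*1/10 = 1/10
  d_1[B] = 0*3/10 + 0*1/10 + 1*7/10 = 7/10
  d_1[C] = 0*1/2 + 0*2/5 + 1*1/5 = 1/5
d_1 = (A=1/10, B=7/10, C=1/5)
  d_2[A] = 1/10*1/5 + 7/10*1/2 + 1/5*1/10 = 39/100
  d_2[B] = 1/10*3/10 + 7/10*1/10 + 1/5*7/10 = 6/25
  d_2[C] = 1/10*1/2 + 7/10*2/5 + 1/5*1/5 = 37/100
d_2 = (A=39/100, B=6/25, C=37/100)

Answer: 39/100 6/25 37/100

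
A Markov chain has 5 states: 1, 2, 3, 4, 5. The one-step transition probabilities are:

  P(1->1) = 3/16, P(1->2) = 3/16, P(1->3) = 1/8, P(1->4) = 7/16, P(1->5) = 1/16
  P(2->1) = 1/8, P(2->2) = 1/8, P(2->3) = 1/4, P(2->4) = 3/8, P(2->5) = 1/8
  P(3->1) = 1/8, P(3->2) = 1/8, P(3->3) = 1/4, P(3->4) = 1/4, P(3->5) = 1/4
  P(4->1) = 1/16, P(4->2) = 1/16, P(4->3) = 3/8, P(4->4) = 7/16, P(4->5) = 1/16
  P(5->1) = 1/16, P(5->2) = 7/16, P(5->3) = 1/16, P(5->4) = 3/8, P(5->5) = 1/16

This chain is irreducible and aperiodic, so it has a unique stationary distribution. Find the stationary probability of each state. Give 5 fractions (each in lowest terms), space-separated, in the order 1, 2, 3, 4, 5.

The stationary distribution satisfies pi = pi * P, i.e.:
  pi_1 = 3/16*pi_1 + 1/8*pi_2 + 1/8*pi_3 + 1/16*pi_4 + 1/16*pi_5
  pi_2 = 3/16*pi_1 + 1/8*pi_2 + 1/8*pi_3 + 1/16*pi_4 + 7/16*pi_5
  pi_3 = 1/8*pi_1 + 1/4*pi_2 + 1/4*pi_3 + 3/8*pi_4 + 1/16*pi_5
  pi_4 = 7/16*pi_1 + 3/8*pi_2 + 1/4*pi_3 + 7/16*pi_4 + 3/8*pi_5
  pi_5 = 1/16*pi_1 + 1/8*pi_2 + 1/4*pi_3 + 1/16*pi_4 + 1/16*pi_5
with normalization: pi_1 + pi_2 + pi_3 + pi_4 + pi_5 = 1.

Using the first 4 balance equations plus normalization, the linear system A*pi = b is:
  [-13/16, 1/8, 1/8, 1/16, 1/16] . pi = 0
  [3/16, -7/8, 1/8, 1/16, 7/16] . pi = 0
  [1/8, 1/4, -3/4, 3/8, 1/16] . pi = 0
  [7/16, 3/8, 1/4, -9/16, 3/8] . pi = 0
  [1, 1, 1, 1, 1] . pi = 1

Solving yields:
  pi_1 = 20/199
  pi_2 = 29/199
  pi_3 = 52/199
  pi_4 = 74/199
  pi_5 = 24/199

Verification (pi * P):
  20/199*3/16 + 29/199*1/8 + 52/199*1/8 + 74/199*1/16 + 24/199*1/16 = 20/199 = pi_1  (ok)
  20/199*3/16 + 29/199*1/8 + 52/199*1/8 + 74/199*1/16 + 24/199*7/16 = 29/199 = pi_2  (ok)
  20/199*1/8 + 29/199*1/4 + 52/199*1/4 + 74/199*3/8 + 24/199*1/16 = 52/199 = pi_3  (ok)
  20/199*7/16 + 29/199*3/8 + 52/199*1/4 + 74/199*7/16 + 24/199*3/8 = 74/199 = pi_4  (ok)
  20/199*1/16 + 29/199*1/8 + 52/199*1/4 + 74/199*1/16 + 24/199*1/16 = 24/199 = pi_5  (ok)

Answer: 20/199 29/199 52/199 74/199 24/199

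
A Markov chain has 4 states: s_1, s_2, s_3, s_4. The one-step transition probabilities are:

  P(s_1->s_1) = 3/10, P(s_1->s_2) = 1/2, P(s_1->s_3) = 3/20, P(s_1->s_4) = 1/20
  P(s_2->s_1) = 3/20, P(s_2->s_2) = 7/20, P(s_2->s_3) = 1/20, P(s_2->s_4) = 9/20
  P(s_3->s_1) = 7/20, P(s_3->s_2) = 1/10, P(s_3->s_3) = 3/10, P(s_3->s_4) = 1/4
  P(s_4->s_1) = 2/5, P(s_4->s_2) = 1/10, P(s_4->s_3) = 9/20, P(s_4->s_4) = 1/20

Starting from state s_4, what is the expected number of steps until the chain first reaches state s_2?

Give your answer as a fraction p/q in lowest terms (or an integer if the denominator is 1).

Answer: 25/6

Derivation:
Let h_i = expected steps to first reach s_2 from state i.
Boundary: h_s_2 = 0.
First-step equations for the other states:
  h_s_1 = 1 + 3/10*h_s_1 + 1/2*h_s_2 + 3/20*h_s_3 + 1/20*h_s_4
  h_s_3 = 1 + 7/20*h_s_1 + 1/10*h_s_2 + 3/10*h_s_3 + 1/4*h_s_4
  h_s_4 = 1 + 2/5*h_s_1 + 1/10*h_s_2 + 9/20*h_s_3 + 1/20*h_s_4

Substituting h_s_2 = 0 and rearranging gives the linear system (I - Q) h = 1:
  [7/10, -3/20, -1/20] . (h_s_1, h_s_3, h_s_4) = 1
  [-7/20, 7/10, -1/4] . (h_s_1, h_s_3, h_s_4) = 1
  [-2/5, -9/20, 19/20] . (h_s_1, h_s_3, h_s_4) = 1

Solving yields:
  h_s_1 = 79/30
  h_s_3 = 127/30
  h_s_4 = 25/6

Starting state is s_4, so the expected hitting time is h_s_4 = 25/6.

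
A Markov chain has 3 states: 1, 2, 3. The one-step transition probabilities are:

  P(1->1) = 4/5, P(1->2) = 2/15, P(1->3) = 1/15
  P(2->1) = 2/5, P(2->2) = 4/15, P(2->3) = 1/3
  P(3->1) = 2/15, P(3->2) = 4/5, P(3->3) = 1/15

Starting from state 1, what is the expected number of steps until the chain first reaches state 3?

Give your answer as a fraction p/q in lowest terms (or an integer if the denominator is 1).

Answer: 65/7

Derivation:
Let h_i = expected steps to first reach 3 from state i.
Boundary: h_3 = 0.
First-step equations for the other states:
  h_1 = 1 + 4/5*h_1 + 2/15*h_2 + 1/15*h_3
  h_2 = 1 + 2/5*h_1 + 4/15*h_2 + 1/3*h_3

Substituting h_3 = 0 and rearranging gives the linear system (I - Q) h = 1:
  [1/5, -2/15] . (h_1, h_2) = 1
  [-2/5, 11/15] . (h_1, h_2) = 1

Solving yields:
  h_1 = 65/7
  h_2 = 45/7

Starting state is 1, so the expected hitting time is h_1 = 65/7.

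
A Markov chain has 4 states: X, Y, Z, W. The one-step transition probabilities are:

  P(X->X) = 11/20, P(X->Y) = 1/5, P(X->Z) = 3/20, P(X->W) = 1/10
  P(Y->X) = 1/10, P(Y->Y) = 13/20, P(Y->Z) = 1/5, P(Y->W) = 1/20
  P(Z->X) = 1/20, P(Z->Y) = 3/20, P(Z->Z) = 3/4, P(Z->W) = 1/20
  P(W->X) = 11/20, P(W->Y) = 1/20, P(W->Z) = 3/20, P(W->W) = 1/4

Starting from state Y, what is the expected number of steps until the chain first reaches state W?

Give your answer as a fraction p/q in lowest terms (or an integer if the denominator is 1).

Let h_i = expected steps to first reach W from state i.
Boundary: h_W = 0.
First-step equations for the other states:
  h_X = 1 + 11/20*h_X + 1/5*h_Y + 3/20*h_Z + 1/10*h_W
  h_Y = 1 + 1/10*h_X + 13/20*h_Y + 1/5*h_Z + 1/20*h_W
  h_Z = 1 + 1/20*h_X + 3/20*h_Y + 3/4*h_Z + 1/20*h_W

Substituting h_W = 0 and rearranging gives the linear system (I - Q) h = 1:
  [9/20, -1/5, -3/20] . (h_X, h_Y, h_Z) = 1
  [-1/10, 7/20, -1/5] . (h_X, h_Y, h_Z) = 1
  [-1/20, -3/20, 1/4] . (h_X, h_Y, h_Z) = 1

Solving yields:
  h_X = 445/28
  h_Y = 35/2
  h_Z = 495/28

Starting state is Y, so the expected hitting time is h_Y = 35/2.

Answer: 35/2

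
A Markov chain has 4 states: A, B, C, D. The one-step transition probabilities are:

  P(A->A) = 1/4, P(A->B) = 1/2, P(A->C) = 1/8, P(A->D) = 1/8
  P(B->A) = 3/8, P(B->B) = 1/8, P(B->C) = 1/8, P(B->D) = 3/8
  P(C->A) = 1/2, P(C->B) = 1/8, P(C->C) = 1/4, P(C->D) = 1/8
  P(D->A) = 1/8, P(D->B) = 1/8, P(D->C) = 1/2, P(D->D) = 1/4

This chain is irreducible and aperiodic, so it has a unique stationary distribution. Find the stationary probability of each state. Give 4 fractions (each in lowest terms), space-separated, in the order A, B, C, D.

The stationary distribution satisfies pi = pi * P, i.e.:
  pi_A = 1/4*pi_A + 3/8*pi_B + 1/2*pi_C + 1/8*pi_D
  pi_B = 1/2*pi_A + 1/8*pi_B + 1/8*pi_C + 1/8*pi_D
  pi_C = 1/8*pi_A + 1/8*pi_B + 1/4*pi_C + 1/2*pi_D
  pi_D = 1/8*pi_A + 3/8*pi_B + 1/8*pi_C + 1/4*pi_D
with normalization: pi_A + pi_B + pi_C + pi_D = 1.

Using the first 3 balance equations plus normalization, the linear system A*pi = b is:
  [-3/4, 3/8, 1/2, 1/8] . pi = 0
  [1/2, -7/8, 1/8, 1/8] . pi = 0
  [1/8, 1/8, -3/4, 1/2] . pi = 0
  [1, 1, 1, 1] . pi = 1

Solving yields:
  pi_A = 187/599
  pi_B = 145/599
  pi_C = 140/599
  pi_D = 127/599

Verification (pi * P):
  187/599*1/4 + 145/599*3/8 + 140/599*1/2 + 127/599*1/8 = 187/599 = pi_A  (ok)
  187/599*1/2 + 145/599*1/8 + 140/599*1/8 + 127/599*1/8 = 145/599 = pi_B  (ok)
  187/599*1/8 + 145/599*1/8 + 140/599*1/4 + 127/599*1/2 = 140/599 = pi_C  (ok)
  187/599*1/8 + 145/599*3/8 + 140/599*1/8 + 127/599*1/4 = 127/599 = pi_D  (ok)

Answer: 187/599 145/599 140/599 127/599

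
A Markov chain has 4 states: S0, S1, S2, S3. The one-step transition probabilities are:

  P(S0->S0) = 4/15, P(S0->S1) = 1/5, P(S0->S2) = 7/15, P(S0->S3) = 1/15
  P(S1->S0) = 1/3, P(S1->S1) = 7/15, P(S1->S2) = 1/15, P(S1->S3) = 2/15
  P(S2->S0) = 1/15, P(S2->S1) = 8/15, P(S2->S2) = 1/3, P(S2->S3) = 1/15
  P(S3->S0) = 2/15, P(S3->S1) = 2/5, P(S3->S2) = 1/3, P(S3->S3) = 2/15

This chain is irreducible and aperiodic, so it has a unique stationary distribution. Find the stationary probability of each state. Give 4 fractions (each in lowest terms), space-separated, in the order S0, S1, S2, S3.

Answer: 230/999 415/999 253/999 101/999

Derivation:
The stationary distribution satisfies pi = pi * P, i.e.:
  pi_S0 = 4/15*pi_S0 + 1/3*pi_S1 + 1/15*pi_S2 + 2/15*pi_S3
  pi_S1 = 1/5*pi_S0 + 7/15*pi_S1 + 8/15*pi_S2 + 2/5*pi_S3
  pi_S2 = 7/15*pi_S0 + 1/15*pi_S1 + 1/3*pi_S2 + 1/3*pi_S3
  pi_S3 = 1/15*pi_S0 + 2/15*pi_S1 + 1/15*pi_S2 + 2/15*pi_S3
with normalization: pi_S0 + pi_S1 + pi_S2 + pi_S3 = 1.

Using the first 3 balance equations plus normalization, the linear system A*pi = b is:
  [-11/15, 1/3, 1/15, 2/15] . pi = 0
  [1/5, -8/15, 8/15, 2/5] . pi = 0
  [7/15, 1/15, -2/3, 1/3] . pi = 0
  [1, 1, 1, 1] . pi = 1

Solving yields:
  pi_S0 = 230/999
  pi_S1 = 415/999
  pi_S2 = 253/999
  pi_S3 = 101/999

Verification (pi * P):
  230/999*4/15 + 415/999*1/3 + 253/999*1/15 + 101/999*2/15 = 230/999 = pi_S0  (ok)
  230/999*1/5 + 415/999*7/15 + 253/999*8/15 + 101/999*2/5 = 415/999 = pi_S1  (ok)
  230/999*7/15 + 415/999*1/15 + 253/999*1/3 + 101/999*1/3 = 253/999 = pi_S2  (ok)
  230/999*1/15 + 415/999*2/15 + 253/999*1/15 + 101/999*2/15 = 101/999 = pi_S3  (ok)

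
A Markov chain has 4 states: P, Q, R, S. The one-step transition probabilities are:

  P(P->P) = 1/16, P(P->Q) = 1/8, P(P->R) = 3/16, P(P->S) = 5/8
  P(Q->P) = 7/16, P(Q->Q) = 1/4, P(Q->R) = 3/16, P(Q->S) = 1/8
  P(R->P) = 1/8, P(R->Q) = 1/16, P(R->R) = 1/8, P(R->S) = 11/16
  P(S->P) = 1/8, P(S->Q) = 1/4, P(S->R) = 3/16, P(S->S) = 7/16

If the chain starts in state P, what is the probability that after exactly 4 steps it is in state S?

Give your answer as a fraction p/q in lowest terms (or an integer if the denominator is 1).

Computing P^4 by repeated multiplication:
P^1 =
  P: [1/16, 1/8, 3/16, 5/8]
  Q: [7/16, 1/4, 3/16, 1/8]
  R: [1/8, 1/16, 1/8, 11/16]
  S: [1/8, 1/4, 3/16, 7/16]
P^2 =
  P: [41/256, 53/256, 45/256, 117/256]
  Q: [45/256, 41/256, 45/256, 125/256]
  R: [35/256, 27/128, 23/128, 121/256]
  S: [25/128, 51/256, 45/256, 55/128]
P^3 =
  P: [23/128, 807/4096, 723/4096, 915/2048]
  Q: [21/128, 799/4096, 723/4096, 951/2048]
  R: [747/4096, 51/256, 361/2048, 1811/4096]
  S: [717/4096, 789/4096, 723/4096, 1867/4096]
P^4 =
  P: [11491/65536, 12743/65536, 11565/65536, 29737/65536]
  Q: [11515/65536, 12871/65536, 11565/65536, 29585/65536]
  R: [11525/65536, 3181/16384, 5783/32768, 29721/65536]
  S: [2855/16384, 12781/65536, 11565/65536, 14885/32768]

(P^4)[P -> S] = 29737/65536

Answer: 29737/65536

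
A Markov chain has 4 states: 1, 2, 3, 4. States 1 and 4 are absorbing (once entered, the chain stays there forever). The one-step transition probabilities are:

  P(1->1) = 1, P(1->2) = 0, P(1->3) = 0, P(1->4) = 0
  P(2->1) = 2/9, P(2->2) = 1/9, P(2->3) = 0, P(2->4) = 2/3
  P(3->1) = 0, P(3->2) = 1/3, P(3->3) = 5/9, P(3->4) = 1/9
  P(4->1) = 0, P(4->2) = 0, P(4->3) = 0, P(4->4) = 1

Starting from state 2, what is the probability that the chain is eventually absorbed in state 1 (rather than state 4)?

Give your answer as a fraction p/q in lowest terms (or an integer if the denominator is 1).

Let a_i = P(absorbed in 1 | start in state i).
Boundary conditions: a_1 = 1, a_4 = 0.
For each transient state i, a_i = sum_j P(i->j) * a_j:
  a_2 = 2/9*a_1 + 1/9*a_2 + 0*a_3 + 2/3*a_4
  a_3 = 0*a_1 + 1/3*a_2 + 5/9*a_3 + 1/9*a_4

Substituting a_1 = 1 and a_4 = 0, rearrange to (I - Q) a = r where r[i] = P(i -> 1):
  [8/9, 0] . (a_2, a_3) = 2/9
  [-1/3, 4/9] . (a_2, a_3) = 0

Solving yields:
  a_2 = 1/4
  a_3 = 3/16

Starting state is 2, so the absorption probability is a_2 = 1/4.

Answer: 1/4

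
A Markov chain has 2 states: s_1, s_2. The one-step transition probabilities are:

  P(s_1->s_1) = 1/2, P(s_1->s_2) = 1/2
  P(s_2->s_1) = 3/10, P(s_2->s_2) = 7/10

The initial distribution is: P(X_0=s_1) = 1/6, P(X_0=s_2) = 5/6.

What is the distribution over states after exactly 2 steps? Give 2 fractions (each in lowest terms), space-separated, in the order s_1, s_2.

Answer: 11/30 19/30

Derivation:
Propagating the distribution step by step (d_{t+1} = d_t * P):
d_0 = (s_1=1/6, s_2=5/6)
  d_1[s_1] = 1/6*1/2 + 5/6*3/10 = 1/3
  d_1[s_2] = 1/6*1/2 + 5/6*7/10 = 2/3
d_1 = (s_1=1/3, s_2=2/3)
  d_2[s_1] = 1/3*1/2 + 2/3*3/10 = 11/30
  d_2[s_2] = 1/3*1/2 + 2/3*7/10 = 19/30
d_2 = (s_1=11/30, s_2=19/30)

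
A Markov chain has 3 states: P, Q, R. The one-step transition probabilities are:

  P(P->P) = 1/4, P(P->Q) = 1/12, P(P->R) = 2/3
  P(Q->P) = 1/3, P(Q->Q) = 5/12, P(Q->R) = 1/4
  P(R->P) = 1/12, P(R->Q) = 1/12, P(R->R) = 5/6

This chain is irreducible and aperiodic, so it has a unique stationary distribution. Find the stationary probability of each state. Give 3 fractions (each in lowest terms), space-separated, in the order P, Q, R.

The stationary distribution satisfies pi = pi * P, i.e.:
  pi_P = 1/4*pi_P + 1/3*pi_Q + 1/12*pi_R
  pi_Q = 1/12*pi_P + 5/12*pi_Q + 1/12*pi_R
  pi_R = 2/3*pi_P + 1/4*pi_Q + 5/6*pi_R
with normalization: pi_P + pi_Q + pi_R = 1.

Using the first 2 balance equations plus normalization, the linear system A*pi = b is:
  [-3/4, 1/3, 1/12] . pi = 0
  [1/12, -7/12, 1/12] . pi = 0
  [1, 1, 1] . pi = 1

Solving yields:
  pi_P = 11/80
  pi_Q = 1/8
  pi_R = 59/80

Verification (pi * P):
  11/80*1/4 + 1/8*1/3 + 59/80*1/12 = 11/80 = pi_P  (ok)
  11/80*1/12 + 1/8*5/12 + 59/80*1/12 = 1/8 = pi_Q  (ok)
  11/80*2/3 + 1/8*1/4 + 59/80*5/6 = 59/80 = pi_R  (ok)

Answer: 11/80 1/8 59/80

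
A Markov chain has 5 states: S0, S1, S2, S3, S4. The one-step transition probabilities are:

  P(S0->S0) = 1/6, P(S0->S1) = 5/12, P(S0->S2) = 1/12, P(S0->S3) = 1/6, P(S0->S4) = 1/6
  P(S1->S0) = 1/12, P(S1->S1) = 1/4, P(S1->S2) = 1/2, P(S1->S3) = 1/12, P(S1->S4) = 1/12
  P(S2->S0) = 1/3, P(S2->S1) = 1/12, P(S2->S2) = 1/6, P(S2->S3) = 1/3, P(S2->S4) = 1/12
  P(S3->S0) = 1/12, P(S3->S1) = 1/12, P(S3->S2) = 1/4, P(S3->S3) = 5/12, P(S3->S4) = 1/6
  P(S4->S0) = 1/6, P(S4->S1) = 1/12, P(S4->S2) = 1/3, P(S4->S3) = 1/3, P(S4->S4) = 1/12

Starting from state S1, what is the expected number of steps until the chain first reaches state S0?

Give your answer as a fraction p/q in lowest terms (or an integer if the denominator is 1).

Let h_i = expected steps to first reach S0 from state i.
Boundary: h_S0 = 0.
First-step equations for the other states:
  h_S1 = 1 + 1/12*h_S0 + 1/4*h_S1 + 1/2*h_S2 + 1/12*h_S3 + 1/12*h_S4
  h_S2 = 1 + 1/3*h_S0 + 1/12*h_S1 + 1/6*h_S2 + 1/3*h_S3 + 1/12*h_S4
  h_S3 = 1 + 1/12*h_S0 + 1/12*h_S1 + 1/4*h_S2 + 5/12*h_S3 + 1/6*h_S4
  h_S4 = 1 + 1/6*h_S0 + 1/12*h_S1 + 1/3*h_S2 + 1/3*h_S3 + 1/12*h_S4

Substituting h_S0 = 0 and rearranging gives the linear system (I - Q) h = 1:
  [3/4, -1/2, -1/12, -1/12] . (h_S1, h_S2, h_S3, h_S4) = 1
  [-1/12, 5/6, -1/3, -1/12] . (h_S1, h_S2, h_S3, h_S4) = 1
  [-1/12, -1/4, 7/12, -1/6] . (h_S1, h_S2, h_S3, h_S4) = 1
  [-1/12, -1/3, -1/3, 11/12] . (h_S1, h_S2, h_S3, h_S4) = 1

Solving yields:
  h_S1 = 1068/181
  h_S2 = 880/181
  h_S3 = 3400/543
  h_S4 = 3080/543

Starting state is S1, so the expected hitting time is h_S1 = 1068/181.

Answer: 1068/181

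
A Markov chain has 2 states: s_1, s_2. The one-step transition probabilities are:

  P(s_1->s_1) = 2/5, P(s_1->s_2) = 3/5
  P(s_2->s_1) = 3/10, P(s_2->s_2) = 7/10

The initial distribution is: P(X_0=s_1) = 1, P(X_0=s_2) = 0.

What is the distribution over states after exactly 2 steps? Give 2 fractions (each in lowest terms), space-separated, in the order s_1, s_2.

Answer: 17/50 33/50

Derivation:
Propagating the distribution step by step (d_{t+1} = d_t * P):
d_0 = (s_1=1, s_2=0)
  d_1[s_1] = 1*2/5 + 0*3/10 = 2/5
  d_1[s_2] = 1*3/5 + 0*7/10 = 3/5
d_1 = (s_1=2/5, s_2=3/5)
  d_2[s_1] = 2/5*2/5 + 3/5*3/10 = 17/50
  d_2[s_2] = 2/5*3/5 + 3/5*7/10 = 33/50
d_2 = (s_1=17/50, s_2=33/50)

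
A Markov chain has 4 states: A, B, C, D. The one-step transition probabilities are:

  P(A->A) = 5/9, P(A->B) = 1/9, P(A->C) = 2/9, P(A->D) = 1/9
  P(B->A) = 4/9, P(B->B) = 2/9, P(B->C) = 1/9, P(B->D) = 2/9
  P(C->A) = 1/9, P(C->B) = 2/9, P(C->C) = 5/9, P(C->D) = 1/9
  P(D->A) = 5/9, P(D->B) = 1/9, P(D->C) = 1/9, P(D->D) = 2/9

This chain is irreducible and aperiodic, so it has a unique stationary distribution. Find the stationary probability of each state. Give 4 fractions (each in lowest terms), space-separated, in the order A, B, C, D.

Answer: 54/131 21/131 37/131 19/131

Derivation:
The stationary distribution satisfies pi = pi * P, i.e.:
  pi_A = 5/9*pi_A + 4/9*pi_B + 1/9*pi_C + 5/9*pi_D
  pi_B = 1/9*pi_A + 2/9*pi_B + 2/9*pi_C + 1/9*pi_D
  pi_C = 2/9*pi_A + 1/9*pi_B + 5/9*pi_C + 1/9*pi_D
  pi_D = 1/9*pi_A + 2/9*pi_B + 1/9*pi_C + 2/9*pi_D
with normalization: pi_A + pi_B + pi_C + pi_D = 1.

Using the first 3 balance equations plus normalization, the linear system A*pi = b is:
  [-4/9, 4/9, 1/9, 5/9] . pi = 0
  [1/9, -7/9, 2/9, 1/9] . pi = 0
  [2/9, 1/9, -4/9, 1/9] . pi = 0
  [1, 1, 1, 1] . pi = 1

Solving yields:
  pi_A = 54/131
  pi_B = 21/131
  pi_C = 37/131
  pi_D = 19/131

Verification (pi * P):
  54/131*5/9 + 21/131*4/9 + 37/131*1/9 + 19/131*5/9 = 54/131 = pi_A  (ok)
  54/131*1/9 + 21/131*2/9 + 37/131*2/9 + 19/131*1/9 = 21/131 = pi_B  (ok)
  54/131*2/9 + 21/131*1/9 + 37/131*5/9 + 19/131*1/9 = 37/131 = pi_C  (ok)
  54/131*1/9 + 21/131*2/9 + 37/131*1/9 + 19/131*2/9 = 19/131 = pi_D  (ok)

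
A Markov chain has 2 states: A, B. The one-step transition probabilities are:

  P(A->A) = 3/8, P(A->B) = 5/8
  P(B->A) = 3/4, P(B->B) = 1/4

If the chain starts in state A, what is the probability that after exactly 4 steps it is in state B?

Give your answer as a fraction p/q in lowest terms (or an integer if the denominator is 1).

Answer: 1825/4096

Derivation:
Computing P^4 by repeated multiplication:
P^1 =
  A: [3/8, 5/8]
  B: [3/4, 1/4]
P^2 =
  A: [39/64, 25/64]
  B: [15/32, 17/32]
P^3 =
  A: [267/512, 245/512]
  B: [147/256, 109/256]
P^4 =
  A: [2271/4096, 1825/4096]
  B: [1095/2048, 953/2048]

(P^4)[A -> B] = 1825/4096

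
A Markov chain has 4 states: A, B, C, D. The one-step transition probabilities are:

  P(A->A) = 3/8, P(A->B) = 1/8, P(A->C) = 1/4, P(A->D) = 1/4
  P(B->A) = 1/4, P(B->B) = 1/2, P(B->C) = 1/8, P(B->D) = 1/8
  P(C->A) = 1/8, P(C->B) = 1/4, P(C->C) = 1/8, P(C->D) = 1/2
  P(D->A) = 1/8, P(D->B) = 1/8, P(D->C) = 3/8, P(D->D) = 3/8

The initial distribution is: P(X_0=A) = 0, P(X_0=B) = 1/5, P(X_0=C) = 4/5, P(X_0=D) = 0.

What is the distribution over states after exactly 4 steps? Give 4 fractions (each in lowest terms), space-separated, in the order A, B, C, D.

Answer: 4261/20480 5063/20480 4717/20480 6439/20480

Derivation:
Propagating the distribution step by step (d_{t+1} = d_t * P):
d_0 = (A=0, B=1/5, C=4/5, D=0)
  d_1[A] = 0*3/8 + 1/5*1/4 + 4/5*1/8 + 0*1/8 = 3/20
  d_1[B] = 0*1/8 + 1/5*1/2 + 4/5*1/4 + 0*1/8 = 3/10
  d_1[C] = 0*1/4 + 1/5*1/8 + 4/5*1/8 + 0*3/8 = 1/8
  d_1[D] = 0*1/4 + 1/5*1/8 + 4/5*1/2 + 0*3/8 = 17/40
d_1 = (A=3/20, B=3/10, C=1/8, D=17/40)
  d_2[A] = 3/20*3/8 + 3/10*1/4 + 1/8*1/8 + 17/40*1/8 = 1/5
  d_2[B] = 3/20*1/8 + 3/10*1/2 + 1/8*1/4 + 17/40*1/8 = 81/320
  d_2[C] = 3/20*1/4 + 3/10*1/8 + 1/8*1/8 + 17/40*3/8 = 1/4
  d_2[D] = 3/20*1/4 + 3/10*1/8 + 1/8*1/2 + 17/40*3/8 = 19/64
d_2 = (A=1/5, B=81/320, C=1/4, D=19/64)
  d_3[A] = 1/5*3/8 + 81/320*1/4 + 1/4*1/8 + 19/64*1/8 = 529/2560
  d_3[B] = 1/5*1/8 + 81/320*1/2 + 1/4*1/4 + 19/64*1/8 = 643/2560
  d_3[C] = 1/5*1/4 + 81/320*1/8 + 1/4*1/8 + 19/64*3/8 = 287/1280
  d_3[D] = 1/5*1/4 + 81/320*1/8 + 1/4*1/2 + 19/64*3/8 = 407/1280
d_3 = (A=529/2560, B=643/2560, C=287/1280, D=407/1280)
  d_4[A] = 529/2560*3/8 + 643/2560*1/4 + 287/1280*1/8 + 407/1280*1/8 = 4261/20480
  d_4[B] = 529/2560*1/8 + 643/2560*1/2 + 287/1280*1/4 + 407/1280*1/8 = 5063/20480
  d_4[C] = 529/2560*1/4 + 643/2560*1/8 + 287/1280*1/8 + 407/1280*3/8 = 4717/20480
  d_4[D] = 529/2560*1/4 + 643/2560*1/8 + 287/1280*1/2 + 407/1280*3/8 = 6439/20480
d_4 = (A=4261/20480, B=5063/20480, C=4717/20480, D=6439/20480)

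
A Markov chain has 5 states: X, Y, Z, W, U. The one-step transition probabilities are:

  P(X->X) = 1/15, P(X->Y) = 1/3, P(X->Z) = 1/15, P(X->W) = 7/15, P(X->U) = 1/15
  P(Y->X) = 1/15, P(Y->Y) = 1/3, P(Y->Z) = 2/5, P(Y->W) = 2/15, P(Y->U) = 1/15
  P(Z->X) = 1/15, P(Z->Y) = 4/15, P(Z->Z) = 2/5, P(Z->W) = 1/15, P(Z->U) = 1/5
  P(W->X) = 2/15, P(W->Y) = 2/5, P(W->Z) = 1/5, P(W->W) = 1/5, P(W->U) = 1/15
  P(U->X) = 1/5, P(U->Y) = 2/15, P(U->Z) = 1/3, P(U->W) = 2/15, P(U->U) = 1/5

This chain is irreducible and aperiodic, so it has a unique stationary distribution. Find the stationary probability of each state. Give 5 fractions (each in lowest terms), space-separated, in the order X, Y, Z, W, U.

The stationary distribution satisfies pi = pi * P, i.e.:
  pi_X = 1/15*pi_X + 1/15*pi_Y + 1/15*pi_Z + 2/15*pi_W + 1/5*pi_U
  pi_Y = 1/3*pi_X + 1/3*pi_Y + 4/15*pi_Z + 2/5*pi_W + 2/15*pi_U
  pi_Z = 1/15*pi_X + 2/5*pi_Y + 2/5*pi_Z + 1/5*pi_W + 1/3*pi_U
  pi_W = 7/15*pi_X + 2/15*pi_Y + 1/15*pi_Z + 1/5*pi_W + 2/15*pi_U
  pi_U = 1/15*pi_X + 1/15*pi_Y + 1/5*pi_Z + 1/15*pi_W + 1/5*pi_U
with normalization: pi_X + pi_Y + pi_Z + pi_W + pi_U = 1.

Using the first 4 balance equations plus normalization, the linear system A*pi = b is:
  [-14/15, 1/15, 1/15, 2/15, 1/5] . pi = 0
  [1/3, -2/3, 4/15, 2/5, 2/15] . pi = 0
  [1/15, 2/5, -3/5, 1/5, 1/3] . pi = 0
  [7/15, 2/15, 1/15, -4/5, 2/15] . pi = 0
  [1, 1, 1, 1, 1] . pi = 1

Solving yields:
  pi_X = 3762/40075
  pi_Y = 11863/40075
  pi_Z = 2642/8015
  pi_W = 35/229
  pi_U = 1023/8015

Verification (pi * P):
  3762/40075*1/15 + 11863/40075*1/15 + 2642/8015*1/15 + 35/229*2/15 + 1023/8015*1/5 = 3762/40075 = pi_X  (ok)
  3762/40075*1/3 + 11863/40075*1/3 + 2642/8015*4/15 + 35/229*2/5 + 1023/8015*2/15 = 11863/40075 = pi_Y  (ok)
  3762/40075*1/15 + 11863/40075*2/5 + 2642/8015*2/5 + 35/229*1/5 + 1023/8015*1/3 = 2642/8015 = pi_Z  (ok)
  3762/40075*7/15 + 11863/40075*2/15 + 2642/8015*1/15 + 35/229*1/5 + 1023/8015*2/15 = 35/229 = pi_W  (ok)
  3762/40075*1/15 + 11863/40075*1/15 + 2642/8015*1/5 + 35/229*1/15 + 1023/8015*1/5 = 1023/8015 = pi_U  (ok)

Answer: 3762/40075 11863/40075 2642/8015 35/229 1023/8015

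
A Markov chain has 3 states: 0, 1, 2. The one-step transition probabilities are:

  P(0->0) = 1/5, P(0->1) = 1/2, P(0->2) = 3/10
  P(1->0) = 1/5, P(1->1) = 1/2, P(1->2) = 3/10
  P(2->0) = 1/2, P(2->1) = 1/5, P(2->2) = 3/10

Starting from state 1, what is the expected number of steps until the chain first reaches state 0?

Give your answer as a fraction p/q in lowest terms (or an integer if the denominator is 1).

Let h_i = expected steps to first reach 0 from state i.
Boundary: h_0 = 0.
First-step equations for the other states:
  h_1 = 1 + 1/5*h_0 + 1/2*h_1 + 3/10*h_2
  h_2 = 1 + 1/2*h_0 + 1/5*h_1 + 3/10*h_2

Substituting h_0 = 0 and rearranging gives the linear system (I - Q) h = 1:
  [1/2, -3/10] . (h_1, h_2) = 1
  [-1/5, 7/10] . (h_1, h_2) = 1

Solving yields:
  h_1 = 100/29
  h_2 = 70/29

Starting state is 1, so the expected hitting time is h_1 = 100/29.

Answer: 100/29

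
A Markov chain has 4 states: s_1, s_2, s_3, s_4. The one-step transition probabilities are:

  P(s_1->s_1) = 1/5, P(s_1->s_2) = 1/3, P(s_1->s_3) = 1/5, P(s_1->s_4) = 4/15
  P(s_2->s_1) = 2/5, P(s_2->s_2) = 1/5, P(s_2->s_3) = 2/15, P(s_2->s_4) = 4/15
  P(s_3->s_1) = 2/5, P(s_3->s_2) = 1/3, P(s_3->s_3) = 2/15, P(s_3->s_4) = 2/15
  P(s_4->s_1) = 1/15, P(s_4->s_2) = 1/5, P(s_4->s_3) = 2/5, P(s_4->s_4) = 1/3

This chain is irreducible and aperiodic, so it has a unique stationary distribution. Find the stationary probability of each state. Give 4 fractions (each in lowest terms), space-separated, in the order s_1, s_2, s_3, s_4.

The stationary distribution satisfies pi = pi * P, i.e.:
  pi_s_1 = 1/5*pi_s_1 + 2/5*pi_s_2 + 2/5*pi_s_3 + 1/15*pi_s_4
  pi_s_2 = 1/3*pi_s_1 + 1/5*pi_s_2 + 1/3*pi_s_3 + 1/5*pi_s_4
  pi_s_3 = 1/5*pi_s_1 + 2/15*pi_s_2 + 2/15*pi_s_3 + 2/5*pi_s_4
  pi_s_4 = 4/15*pi_s_1 + 4/15*pi_s_2 + 2/15*pi_s_3 + 1/3*pi_s_4
with normalization: pi_s_1 + pi_s_2 + pi_s_3 + pi_s_4 = 1.

Using the first 3 balance equations plus normalization, the linear system A*pi = b is:
  [-4/5, 2/5, 2/5, 1/15] . pi = 0
  [1/3, -4/5, 1/3, 1/5] . pi = 0
  [1/5, 2/15, -13/15, 2/5] . pi = 0
  [1, 1, 1, 1] . pi = 1

Solving yields:
  pi_s_1 = 514/1957
  pi_s_2 = 517/1957
  pi_s_3 = 428/1957
  pi_s_4 = 498/1957

Verification (pi * P):
  514/1957*1/5 + 517/1957*2/5 + 428/1957*2/5 + 498/1957*1/15 = 514/1957 = pi_s_1  (ok)
  514/1957*1/3 + 517/1957*1/5 + 428/1957*1/3 + 498/1957*1/5 = 517/1957 = pi_s_2  (ok)
  514/1957*1/5 + 517/1957*2/15 + 428/1957*2/15 + 498/1957*2/5 = 428/1957 = pi_s_3  (ok)
  514/1957*4/15 + 517/1957*4/15 + 428/1957*2/15 + 498/1957*1/3 = 498/1957 = pi_s_4  (ok)

Answer: 514/1957 517/1957 428/1957 498/1957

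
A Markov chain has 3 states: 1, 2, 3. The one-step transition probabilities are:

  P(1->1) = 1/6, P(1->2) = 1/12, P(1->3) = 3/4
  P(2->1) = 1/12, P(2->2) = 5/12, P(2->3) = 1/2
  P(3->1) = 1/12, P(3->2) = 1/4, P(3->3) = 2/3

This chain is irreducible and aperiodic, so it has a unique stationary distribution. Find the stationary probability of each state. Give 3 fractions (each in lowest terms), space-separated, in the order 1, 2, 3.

Answer: 1/11 31/110 69/110

Derivation:
The stationary distribution satisfies pi = pi * P, i.e.:
  pi_1 = 1/6*pi_1 + 1/12*pi_2 + 1/12*pi_3
  pi_2 = 1/12*pi_1 + 5/12*pi_2 + 1/4*pi_3
  pi_3 = 3/4*pi_1 + 1/2*pi_2 + 2/3*pi_3
with normalization: pi_1 + pi_2 + pi_3 = 1.

Using the first 2 balance equations plus normalization, the linear system A*pi = b is:
  [-5/6, 1/12, 1/12] . pi = 0
  [1/12, -7/12, 1/4] . pi = 0
  [1, 1, 1] . pi = 1

Solving yields:
  pi_1 = 1/11
  pi_2 = 31/110
  pi_3 = 69/110

Verification (pi * P):
  1/11*1/6 + 31/110*1/12 + 69/110*1/12 = 1/11 = pi_1  (ok)
  1/11*1/12 + 31/110*5/12 + 69/110*1/4 = 31/110 = pi_2  (ok)
  1/11*3/4 + 31/110*1/2 + 69/110*2/3 = 69/110 = pi_3  (ok)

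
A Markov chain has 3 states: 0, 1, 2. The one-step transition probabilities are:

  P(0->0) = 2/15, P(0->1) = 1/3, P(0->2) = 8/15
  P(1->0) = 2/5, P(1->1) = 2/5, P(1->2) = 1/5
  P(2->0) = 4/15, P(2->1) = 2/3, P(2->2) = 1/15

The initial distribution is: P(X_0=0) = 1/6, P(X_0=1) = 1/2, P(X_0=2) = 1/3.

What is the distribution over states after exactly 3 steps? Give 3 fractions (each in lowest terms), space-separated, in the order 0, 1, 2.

Answer: 322/1125 511/1125 292/1125

Derivation:
Propagating the distribution step by step (d_{t+1} = d_t * P):
d_0 = (0=1/6, 1=1/2, 2=1/3)
  d_1[0] = 1/6*2/15 + 1/2*2/5 + 1/3*4/15 = 14/45
  d_1[1] = 1/6*1/3 + 1/2*2/5 + 1/3*2/3 = 43/90
  d_1[2] = 1/6*8/15 + 1/2*1/5 + 1/3*1/15 = 19/90
d_1 = (0=14/45, 1=43/90, 2=19/90)
  d_2[0] = 14/45*2/15 + 43/90*2/5 + 19/90*4/15 = 13/45
  d_2[1] = 14/45*1/3 + 43/90*2/5 + 19/90*2/3 = 98/225
  d_2[2] = 14/45*8/15 + 43/90*1/5 + 19/90*1/15 = 62/225
d_2 = (0=13/45, 1=98/225, 2=62/225)
  d_3[0] = 13/45*2/15 + 98/225*2/5 + 62/225*4/15 = 322/1125
  d_3[1] = 13/45*1/3 + 98/225*2/5 + 62/225*2/3 = 511/1125
  d_3[2] = 13/45*8/15 + 98/225*1/5 + 62/225*1/15 = 292/1125
d_3 = (0=322/1125, 1=511/1125, 2=292/1125)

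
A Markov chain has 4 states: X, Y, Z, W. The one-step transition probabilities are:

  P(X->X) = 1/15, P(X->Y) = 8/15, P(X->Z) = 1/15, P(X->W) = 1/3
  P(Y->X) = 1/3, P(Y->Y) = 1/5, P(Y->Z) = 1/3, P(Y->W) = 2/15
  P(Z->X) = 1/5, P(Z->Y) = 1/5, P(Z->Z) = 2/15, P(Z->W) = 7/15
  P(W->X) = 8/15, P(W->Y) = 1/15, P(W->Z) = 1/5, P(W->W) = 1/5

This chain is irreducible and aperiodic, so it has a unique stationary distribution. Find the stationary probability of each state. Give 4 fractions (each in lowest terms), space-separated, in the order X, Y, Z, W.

The stationary distribution satisfies pi = pi * P, i.e.:
  pi_X = 1/15*pi_X + 1/3*pi_Y + 1/5*pi_Z + 8/15*pi_W
  pi_Y = 8/15*pi_X + 1/5*pi_Y + 1/5*pi_Z + 1/15*pi_W
  pi_Z = 1/15*pi_X + 1/3*pi_Y + 2/15*pi_Z + 1/5*pi_W
  pi_W = 1/3*pi_X + 2/15*pi_Y + 7/15*pi_Z + 1/5*pi_W
with normalization: pi_X + pi_Y + pi_Z + pi_W = 1.

Using the first 3 balance equations plus normalization, the linear system A*pi = b is:
  [-14/15, 1/3, 1/5, 8/15] . pi = 0
  [8/15, -4/5, 1/5, 1/15] . pi = 0
  [1/15, 1/3, -13/15, 1/5] . pi = 0
  [1, 1, 1, 1] . pi = 1

Solving yields:
  pi_X = 1361/4752
  pi_Y = 137/528
  pi_Z = 875/4752
  pi_W = 1283/4752

Verification (pi * P):
  1361/4752*1/15 + 137/528*1/3 + 875/4752*1/5 + 1283/4752*8/15 = 1361/4752 = pi_X  (ok)
  1361/4752*8/15 + 137/528*1/5 + 875/4752*1/5 + 1283/4752*1/15 = 137/528 = pi_Y  (ok)
  1361/4752*1/15 + 137/528*1/3 + 875/4752*2/15 + 1283/4752*1/5 = 875/4752 = pi_Z  (ok)
  1361/4752*1/3 + 137/528*2/15 + 875/4752*7/15 + 1283/4752*1/5 = 1283/4752 = pi_W  (ok)

Answer: 1361/4752 137/528 875/4752 1283/4752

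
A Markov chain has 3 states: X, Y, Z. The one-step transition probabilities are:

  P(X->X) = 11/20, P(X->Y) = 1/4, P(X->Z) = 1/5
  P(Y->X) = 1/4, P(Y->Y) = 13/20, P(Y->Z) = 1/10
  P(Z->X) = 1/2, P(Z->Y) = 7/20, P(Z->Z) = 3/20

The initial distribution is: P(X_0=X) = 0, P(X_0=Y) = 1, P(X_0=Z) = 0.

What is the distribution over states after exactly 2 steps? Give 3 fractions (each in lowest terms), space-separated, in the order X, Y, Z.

Answer: 7/20 13/25 13/100

Derivation:
Propagating the distribution step by step (d_{t+1} = d_t * P):
d_0 = (X=0, Y=1, Z=0)
  d_1[X] = 0*11/20 + 1*1/4 + 0*1/2 = 1/4
  d_1[Y] = 0*1/4 + 1*13/20 + 0*7/20 = 13/20
  d_1[Z] = 0*1/5 + 1*1/10 + 0*3/20 = 1/10
d_1 = (X=1/4, Y=13/20, Z=1/10)
  d_2[X] = 1/4*11/20 + 13/20*1/4 + 1/10*1/2 = 7/20
  d_2[Y] = 1/4*1/4 + 13/20*13/20 + 1/10*7/20 = 13/25
  d_2[Z] = 1/4*1/5 + 13/20*1/10 + 1/10*3/20 = 13/100
d_2 = (X=7/20, Y=13/25, Z=13/100)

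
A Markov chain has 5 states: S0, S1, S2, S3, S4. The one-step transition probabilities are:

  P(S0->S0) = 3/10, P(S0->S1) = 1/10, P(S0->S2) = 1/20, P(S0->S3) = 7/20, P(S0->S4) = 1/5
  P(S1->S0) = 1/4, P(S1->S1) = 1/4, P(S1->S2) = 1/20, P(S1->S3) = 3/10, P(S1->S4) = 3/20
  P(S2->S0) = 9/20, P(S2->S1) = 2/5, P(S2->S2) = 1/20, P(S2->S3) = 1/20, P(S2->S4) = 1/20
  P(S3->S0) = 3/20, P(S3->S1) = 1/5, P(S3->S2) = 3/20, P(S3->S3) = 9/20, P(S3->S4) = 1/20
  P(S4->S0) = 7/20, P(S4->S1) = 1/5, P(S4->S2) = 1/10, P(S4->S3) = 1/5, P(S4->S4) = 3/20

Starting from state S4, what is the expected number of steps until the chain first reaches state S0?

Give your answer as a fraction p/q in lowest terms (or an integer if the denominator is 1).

Answer: 5540/1557

Derivation:
Let h_i = expected steps to first reach S0 from state i.
Boundary: h_S0 = 0.
First-step equations for the other states:
  h_S1 = 1 + 1/4*h_S0 + 1/4*h_S1 + 1/20*h_S2 + 3/10*h_S3 + 3/20*h_S4
  h_S2 = 1 + 9/20*h_S0 + 2/5*h_S1 + 1/20*h_S2 + 1/20*h_S3 + 1/20*h_S4
  h_S3 = 1 + 3/20*h_S0 + 1/5*h_S1 + 3/20*h_S2 + 9/20*h_S3 + 1/20*h_S4
  h_S4 = 1 + 7/20*h_S0 + 1/5*h_S1 + 1/10*h_S2 + 1/5*h_S3 + 3/20*h_S4

Substituting h_S0 = 0 and rearranging gives the linear system (I - Q) h = 1:
  [3/4, -1/20, -3/10, -3/20] . (h_S1, h_S2, h_S3, h_S4) = 1
  [-2/5, 19/20, -1/20, -1/20] . (h_S1, h_S2, h_S3, h_S4) = 1
  [-1/5, -3/20, 11/20, -1/20] . (h_S1, h_S2, h_S3, h_S4) = 1
  [-1/5, -1/10, -1/5, 17/20] . (h_S1, h_S2, h_S3, h_S4) = 1

Solving yields:
  h_S1 = 23120/5709
  h_S2 = 18160/5709
  h_S3 = 76760/17127
  h_S4 = 5540/1557

Starting state is S4, so the expected hitting time is h_S4 = 5540/1557.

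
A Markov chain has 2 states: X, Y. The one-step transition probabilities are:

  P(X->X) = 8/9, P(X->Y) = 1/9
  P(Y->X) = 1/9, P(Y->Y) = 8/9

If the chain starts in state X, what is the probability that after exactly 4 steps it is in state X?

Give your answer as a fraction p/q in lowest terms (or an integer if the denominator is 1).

Answer: 4481/6561

Derivation:
Computing P^4 by repeated multiplication:
P^1 =
  X: [8/9, 1/9]
  Y: [1/9, 8/9]
P^2 =
  X: [65/81, 16/81]
  Y: [16/81, 65/81]
P^3 =
  X: [536/729, 193/729]
  Y: [193/729, 536/729]
P^4 =
  X: [4481/6561, 2080/6561]
  Y: [2080/6561, 4481/6561]

(P^4)[X -> X] = 4481/6561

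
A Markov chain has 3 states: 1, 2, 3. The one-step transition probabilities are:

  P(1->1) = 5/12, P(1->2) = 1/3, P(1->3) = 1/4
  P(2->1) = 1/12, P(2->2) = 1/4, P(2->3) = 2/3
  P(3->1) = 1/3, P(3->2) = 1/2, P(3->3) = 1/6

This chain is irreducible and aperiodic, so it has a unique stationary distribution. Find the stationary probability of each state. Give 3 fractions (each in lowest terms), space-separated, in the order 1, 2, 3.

The stationary distribution satisfies pi = pi * P, i.e.:
  pi_1 = 5/12*pi_1 + 1/12*pi_2 + 1/3*pi_3
  pi_2 = 1/3*pi_1 + 1/4*pi_2 + 1/2*pi_3
  pi_3 = 1/4*pi_1 + 2/3*pi_2 + 1/6*pi_3
with normalization: pi_1 + pi_2 + pi_3 = 1.

Using the first 2 balance equations plus normalization, the linear system A*pi = b is:
  [-7/12, 1/12, 1/3] . pi = 0
  [1/3, -3/4, 1/2] . pi = 0
  [1, 1, 1] . pi = 1

Solving yields:
  pi_1 = 14/53
  pi_2 = 58/159
  pi_3 = 59/159

Verification (pi * P):
  14/53*5/12 + 58/159*1/12 + 59/159*1/3 = 14/53 = pi_1  (ok)
  14/53*1/3 + 58/159*1/4 + 59/159*1/2 = 58/159 = pi_2  (ok)
  14/53*1/4 + 58/159*2/3 + 59/159*1/6 = 59/159 = pi_3  (ok)

Answer: 14/53 58/159 59/159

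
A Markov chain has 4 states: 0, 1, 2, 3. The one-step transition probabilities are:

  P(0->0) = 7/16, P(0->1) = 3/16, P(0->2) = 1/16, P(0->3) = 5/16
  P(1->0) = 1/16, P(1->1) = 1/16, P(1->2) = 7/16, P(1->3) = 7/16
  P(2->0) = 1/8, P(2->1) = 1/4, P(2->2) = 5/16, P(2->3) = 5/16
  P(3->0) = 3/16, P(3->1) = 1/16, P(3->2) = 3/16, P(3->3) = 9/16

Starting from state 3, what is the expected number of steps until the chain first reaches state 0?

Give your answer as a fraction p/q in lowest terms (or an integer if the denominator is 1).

Answer: 1696/269

Derivation:
Let h_i = expected steps to first reach 0 from state i.
Boundary: h_0 = 0.
First-step equations for the other states:
  h_1 = 1 + 1/16*h_0 + 1/16*h_1 + 7/16*h_2 + 7/16*h_3
  h_2 = 1 + 1/8*h_0 + 1/4*h_1 + 5/16*h_2 + 5/16*h_3
  h_3 = 1 + 3/16*h_0 + 1/16*h_1 + 3/16*h_2 + 9/16*h_3

Substituting h_0 = 0 and rearranging gives the linear system (I - Q) h = 1:
  [15/16, -7/16, -7/16] . (h_1, h_2, h_3) = 1
  [-1/4, 11/16, -5/16] . (h_1, h_2, h_3) = 1
  [-1/16, -3/16, 7/16] . (h_1, h_2, h_3) = 1

Solving yields:
  h_1 = 1952/269
  h_2 = 1872/269
  h_3 = 1696/269

Starting state is 3, so the expected hitting time is h_3 = 1696/269.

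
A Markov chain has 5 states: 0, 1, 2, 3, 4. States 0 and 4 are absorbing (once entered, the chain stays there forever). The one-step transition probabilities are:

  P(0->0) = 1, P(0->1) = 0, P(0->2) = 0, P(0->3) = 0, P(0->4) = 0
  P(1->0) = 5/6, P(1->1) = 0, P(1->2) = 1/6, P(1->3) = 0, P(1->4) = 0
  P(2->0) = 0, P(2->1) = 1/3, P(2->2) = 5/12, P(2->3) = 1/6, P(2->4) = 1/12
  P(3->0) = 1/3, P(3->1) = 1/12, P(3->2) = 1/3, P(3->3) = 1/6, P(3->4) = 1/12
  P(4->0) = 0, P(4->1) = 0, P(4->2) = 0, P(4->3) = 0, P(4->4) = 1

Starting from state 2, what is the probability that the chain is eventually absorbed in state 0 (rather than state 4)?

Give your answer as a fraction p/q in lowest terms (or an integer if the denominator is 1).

Let a_i = P(absorbed in 0 | start in state i).
Boundary conditions: a_0 = 1, a_4 = 0.
For each transient state i, a_i = sum_j P(i->j) * a_j:
  a_1 = 5/6*a_0 + 0*a_1 + 1/6*a_2 + 0*a_3 + 0*a_4
  a_2 = 0*a_0 + 1/3*a_1 + 5/12*a_2 + 1/6*a_3 + 1/12*a_4
  a_3 = 1/3*a_0 + 1/12*a_1 + 1/3*a_2 + 1/6*a_3 + 1/12*a_4

Substituting a_0 = 1 and a_4 = 0, rearrange to (I - Q) a = r where r[i] = P(i -> 0):
  [1, -1/6, 0] . (a_1, a_2, a_3) = 5/6
  [-1/3, 7/12, -1/6] . (a_1, a_2, a_3) = 0
  [-1/12, -1/3, 5/6] . (a_1, a_2, a_3) = 1/3

Solving yields:
  a_1 = 53/55
  a_2 = 43/55
  a_3 = 89/110

Starting state is 2, so the absorption probability is a_2 = 43/55.

Answer: 43/55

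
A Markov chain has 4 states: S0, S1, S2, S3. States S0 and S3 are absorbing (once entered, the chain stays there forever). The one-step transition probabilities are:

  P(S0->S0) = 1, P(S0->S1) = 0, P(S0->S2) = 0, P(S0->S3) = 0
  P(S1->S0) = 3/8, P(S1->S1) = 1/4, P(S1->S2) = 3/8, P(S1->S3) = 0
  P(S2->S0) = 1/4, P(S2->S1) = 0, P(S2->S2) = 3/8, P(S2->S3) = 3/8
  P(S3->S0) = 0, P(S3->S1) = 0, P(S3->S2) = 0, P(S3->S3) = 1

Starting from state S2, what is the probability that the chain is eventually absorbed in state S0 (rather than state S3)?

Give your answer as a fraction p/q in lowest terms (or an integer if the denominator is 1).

Let a_i = P(absorbed in S0 | start in state i).
Boundary conditions: a_S0 = 1, a_S3 = 0.
For each transient state i, a_i = sum_j P(i->j) * a_j:
  a_S1 = 3/8*a_S0 + 1/4*a_S1 + 3/8*a_S2 + 0*a_S3
  a_S2 = 1/4*a_S0 + 0*a_S1 + 3/8*a_S2 + 3/8*a_S3

Substituting a_S0 = 1 and a_S3 = 0, rearrange to (I - Q) a = r where r[i] = P(i -> S0):
  [3/4, -3/8] . (a_S1, a_S2) = 3/8
  [0, 5/8] . (a_S1, a_S2) = 1/4

Solving yields:
  a_S1 = 7/10
  a_S2 = 2/5

Starting state is S2, so the absorption probability is a_S2 = 2/5.

Answer: 2/5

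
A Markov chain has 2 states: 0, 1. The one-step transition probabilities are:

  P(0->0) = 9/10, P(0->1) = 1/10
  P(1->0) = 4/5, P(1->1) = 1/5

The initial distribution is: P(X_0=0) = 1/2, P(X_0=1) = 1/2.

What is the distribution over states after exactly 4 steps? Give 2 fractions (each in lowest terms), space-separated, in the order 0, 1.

Propagating the distribution step by step (d_{t+1} = d_t * P):
d_0 = (0=1/2, 1=1/2)
  d_1[0] = 1/2*9/10 + 1/2*4/5 = 17/20
  d_1[1] = 1/2*1/10 + 1/2*1/5 = 3/20
d_1 = (0=17/20, 1=3/20)
  d_2[0] = 17/20*9/10 + 3/20*4/5 = 177/200
  d_2[1] = 17/20*1/10 + 3/20*1/5 = 23/200
d_2 = (0=177/200, 1=23/200)
  d_3[0] = 177/200*9/10 + 23/200*4/5 = 1777/2000
  d_3[1] = 177/200*1/10 + 23/200*1/5 = 223/2000
d_3 = (0=1777/2000, 1=223/2000)
  d_4[0] = 1777/2000*9/10 + 223/2000*4/5 = 17777/20000
  d_4[1] = 1777/2000*1/10 + 223/2000*1/5 = 2223/20000
d_4 = (0=17777/20000, 1=2223/20000)

Answer: 17777/20000 2223/20000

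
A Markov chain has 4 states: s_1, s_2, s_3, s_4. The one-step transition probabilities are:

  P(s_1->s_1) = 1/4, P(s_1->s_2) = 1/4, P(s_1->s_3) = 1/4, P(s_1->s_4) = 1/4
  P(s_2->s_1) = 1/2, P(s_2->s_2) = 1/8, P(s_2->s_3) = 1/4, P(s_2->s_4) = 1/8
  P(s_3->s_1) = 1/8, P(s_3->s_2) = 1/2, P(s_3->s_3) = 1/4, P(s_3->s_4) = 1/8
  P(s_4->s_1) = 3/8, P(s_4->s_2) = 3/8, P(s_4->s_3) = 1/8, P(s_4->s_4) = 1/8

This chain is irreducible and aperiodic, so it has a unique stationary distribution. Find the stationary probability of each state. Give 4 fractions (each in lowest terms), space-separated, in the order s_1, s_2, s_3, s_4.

Answer: 203/645 188/645 148/645 106/645

Derivation:
The stationary distribution satisfies pi = pi * P, i.e.:
  pi_s_1 = 1/4*pi_s_1 + 1/2*pi_s_2 + 1/8*pi_s_3 + 3/8*pi_s_4
  pi_s_2 = 1/4*pi_s_1 + 1/8*pi_s_2 + 1/2*pi_s_3 + 3/8*pi_s_4
  pi_s_3 = 1/4*pi_s_1 + 1/4*pi_s_2 + 1/4*pi_s_3 + 1/8*pi_s_4
  pi_s_4 = 1/4*pi_s_1 + 1/8*pi_s_2 + 1/8*pi_s_3 + 1/8*pi_s_4
with normalization: pi_s_1 + pi_s_2 + pi_s_3 + pi_s_4 = 1.

Using the first 3 balance equations plus normalization, the linear system A*pi = b is:
  [-3/4, 1/2, 1/8, 3/8] . pi = 0
  [1/4, -7/8, 1/2, 3/8] . pi = 0
  [1/4, 1/4, -3/4, 1/8] . pi = 0
  [1, 1, 1, 1] . pi = 1

Solving yields:
  pi_s_1 = 203/645
  pi_s_2 = 188/645
  pi_s_3 = 148/645
  pi_s_4 = 106/645

Verification (pi * P):
  203/645*1/4 + 188/645*1/2 + 148/645*1/8 + 106/645*3/8 = 203/645 = pi_s_1  (ok)
  203/645*1/4 + 188/645*1/8 + 148/645*1/2 + 106/645*3/8 = 188/645 = pi_s_2  (ok)
  203/645*1/4 + 188/645*1/4 + 148/645*1/4 + 106/645*1/8 = 148/645 = pi_s_3  (ok)
  203/645*1/4 + 188/645*1/8 + 148/645*1/8 + 106/645*1/8 = 106/645 = pi_s_4  (ok)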